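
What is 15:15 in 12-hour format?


Hour: 15
15 - 12 = 3 → PM

3:15 PM


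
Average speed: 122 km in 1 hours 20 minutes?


91.5 km/h

Distance: 122 km
Time: 1h 20m = 80 min = 80/60 = 4/3 hours
Speed = 122 ÷ (4/3) = 122 × 3 / 4 = 366/4 = 91.5 km/h


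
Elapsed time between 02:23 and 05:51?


End time in minutes: 5×60 + 51 = 351
Start time in minutes: 2×60 + 23 = 143
Difference = 351 - 143 = 208 minutes
= 3 hours 28 minutes

3h 28m


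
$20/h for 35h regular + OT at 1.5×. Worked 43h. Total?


Regular: 35h × $20 = $700.00
Overtime: 43 - 35 = 8h
OT pay: 8h × $20 × 1.5 = $240.00
Total = $700.00 + $240.00 = $940.00

$940.00


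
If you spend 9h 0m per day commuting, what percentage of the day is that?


37.5%

Time: 540 minutes
Day: 1440 minutes
Percentage = (540/1440) × 100 = 37.5%


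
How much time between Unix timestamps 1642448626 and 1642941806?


493180 seconds (137.0 hours / 5.71 days)

Difference = 1642941806 - 1642448626 = 493180 seconds
In hours: 493180 / 3600 ≈ 137.0
In days: 493180 / 86400 ≈ 5.71


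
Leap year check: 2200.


Rules: divisible by 4 AND (not by 100 OR by 400)
2200 ÷ 4 = 550 exactly → divisible by 4
2200 ÷ 100 = 22 exactly → divisible by 100
2200 ÷ 400 = 5 remainder 200 → not divisible by 400
Divisible by 100 but not by 400 → not a leap year

No


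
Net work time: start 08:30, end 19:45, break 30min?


10h 45m (645 minutes)

Total time = (19×60+45) - (8×60+30)
= 1185 - 510 = 675 min
Minus break: 675 - 30 = 645 min
= 10h 45m


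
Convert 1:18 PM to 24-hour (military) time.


Input: 1:18 PM
PM: 1 + 12 = 13

13:18


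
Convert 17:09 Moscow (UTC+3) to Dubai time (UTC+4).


18:09

Time difference = UTC+4 - UTC+3 = +1 hours
New hour = (17 + 1) mod 24
= 18 mod 24 = 18
Minutes unchanged → 18:09


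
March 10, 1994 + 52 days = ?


Start: March 10, 1994
Add 52 days
March 10 → April 1: 31 - 10 + 1 = 22 days (52 - 22 = 30 left)
April 1 → May 1: 30 - 1 + 1 = 30 days (30 - 30 = 0 left)
Land exactly on May 1, 1994

May 1, 1994


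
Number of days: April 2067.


30 days

Month: April (month 4)
April has 30 days


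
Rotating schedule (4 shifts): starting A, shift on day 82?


Shifts: A, B, C, D
Start: A (index 0)
Day 82: (0 + 82 - 1) mod 4
= 81 mod 4
= 1
Index 1 → shift B

Shift B


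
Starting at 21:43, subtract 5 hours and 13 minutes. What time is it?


Start: 1303 minutes from midnight
Subtract: 313 minutes
Remaining: 1303 - 313 = 990
Hours: 16, Minutes: 30

16:30


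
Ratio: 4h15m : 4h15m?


Duration 1: 255 minutes
Duration 2: 255 minutes
Ratio = 255:255
GCD = 255
Simplified = 1:1
As a decimal: 1/1 = 1.00

1:1 (1.00)


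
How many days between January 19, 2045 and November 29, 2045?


From January 19, 2045 to November 29, 2045
Rest of January 2045: 31 - 19 = 12
Full months: February 2045 28, March 31, April 30, May 31, June 30, July 31, August 31, September 30, October 31
Days into November 2045: 29
Total = 12 + 28 + 31 + 30 + 31 + 30 + 31 + 31 + 30 + 31 + 29 = 314 days

314 days


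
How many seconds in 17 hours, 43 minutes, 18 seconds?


63798 seconds

Hours: 17 × 3600 = 61200
Minutes: 43 × 60 = 2580
Seconds: 18
Total = 61200 + 2580 + 18 = 63798


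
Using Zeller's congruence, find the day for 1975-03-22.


Zeller's congruence:
q=22, m=3, k=75, j=19
h = (22 + ⌊13×4/5⌋ + 75 + ⌊75/4⌋ + ⌊19/4⌋ - 2×19) mod 7
= (22 + 10 + 75 + 18 + 4 - 38) mod 7
= 91 mod 7 = 0
h=0 → Saturday

Saturday


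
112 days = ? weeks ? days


Weeks: 112 ÷ 7 = 16 remainder 0

16 weeks 0 days


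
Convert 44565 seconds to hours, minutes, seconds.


Hours: 44565 ÷ 3600 = 12 remainder 1365
Minutes: 1365 ÷ 60 = 22 remainder 45
Seconds: 45

12h 22m 45s


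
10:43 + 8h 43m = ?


19:26

Start: 643 minutes from midnight
Add: 523 minutes
Total: 1166 minutes
Hours: 1166 ÷ 60 = 19 remainder 26


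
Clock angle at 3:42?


Hour hand = 3×30 + 42×0.5 = 111.0°
Minute hand = 42×6 = 252°
Difference = |111.0 - 252| = 141.0°

141.0°


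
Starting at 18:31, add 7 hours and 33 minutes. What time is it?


02:04 (next day)

Start: 1111 minutes from midnight
Add: 453 minutes
Total: 1564 minutes
Hours: 1564 ÷ 60 = 26 remainder 4
26 ≥ 24 → 26 - 24 = 2 (next day)


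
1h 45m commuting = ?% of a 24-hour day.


Time: 105 minutes
Day: 1440 minutes
Percentage = (105/1440) × 100 ≈ 7.3%

7.3%


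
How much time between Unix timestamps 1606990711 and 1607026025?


Difference = 1607026025 - 1606990711 = 35314 seconds
In hours: 35314 / 3600 ≈ 9.8
In days: 35314 / 86400 ≈ 0.41

35314 seconds (9.8 hours / 0.41 days)


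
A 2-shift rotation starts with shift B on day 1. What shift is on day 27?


Shifts: A, B
Start: B (index 1)
Day 27: (1 + 27 - 1) mod 2
= 27 mod 2
= 1
Index 1 → shift B

Shift B


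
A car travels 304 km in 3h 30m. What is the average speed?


Distance: 304 km
Time: 3h 30m = 210 min = 210/60 = 7/2 hours
Speed = 304 ÷ (7/2) = 304 × 2 / 7 = 608/7 ≈ 86.9 km/h

86.9 km/h


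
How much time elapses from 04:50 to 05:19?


0h 29m

End time in minutes: 5×60 + 19 = 319
Start time in minutes: 4×60 + 50 = 290
Difference = 319 - 290 = 29 minutes
= 0 hours 29 minutes


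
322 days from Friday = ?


Start: Friday (index 4)
(4 + 322) mod 7
= 326 mod 7
= 4
Index 4 → Friday

Friday


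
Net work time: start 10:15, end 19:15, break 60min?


8h 0m (480 minutes)

Total time = (19×60+15) - (10×60+15)
= 1155 - 615 = 540 min
Minus break: 540 - 60 = 480 min
= 8h 0m


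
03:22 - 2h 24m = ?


Start: 202 minutes from midnight
Subtract: 144 minutes
Remaining: 202 - 144 = 58
Hours: 0, Minutes: 58

00:58


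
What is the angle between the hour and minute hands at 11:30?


Hour hand = 11×30 + 30×0.5 = 345.0°
Minute hand = 30×6 = 180°
Difference = |345.0 - 180| = 165.0°

165.0°


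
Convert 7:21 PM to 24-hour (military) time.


Input: 7:21 PM
PM: 7 + 12 = 19

19:21


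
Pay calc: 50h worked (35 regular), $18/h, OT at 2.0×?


Regular: 35h × $18 = $630.00
Overtime: 50 - 35 = 15h
OT pay: 15h × $18 × 2.0 = $540.00
Total = $630.00 + $540.00 = $1170.00

$1170.00


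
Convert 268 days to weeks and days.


38 weeks 2 days

Weeks: 268 ÷ 7 = 38 remainder 2


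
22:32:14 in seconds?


81134 seconds

Hours: 22 × 3600 = 79200
Minutes: 32 × 60 = 1920
Seconds: 14
Total = 79200 + 1920 + 14 = 81134


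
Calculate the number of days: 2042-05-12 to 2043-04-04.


From May 12, 2042 to April 4, 2043
Rest of May 2042: 31 - 12 = 19
Full months: June 30, July 31, August 31, September 30, October 31, November 30, December 31, January 31, February 2043 28, March 31
Days into April 2043: 4
Total = 19 + 30 + 31 + 31 + 30 + 31 + 30 + 31 + 31 + 28 + 31 + 4 = 327 days

327 days


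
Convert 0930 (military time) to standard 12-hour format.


Hour: 9
9 < 12 → AM

9:30 AM


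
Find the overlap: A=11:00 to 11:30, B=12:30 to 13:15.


0 minutes

Meeting A: 660-690 (in minutes from midnight)
Meeting B: 750-795
Overlap start = max(660, 750) = 750
Overlap end = min(690, 795) = 690
Overlap = max(0, 690 - 750) = 0 min


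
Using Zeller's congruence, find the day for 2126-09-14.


Zeller's congruence:
q=14, m=9, k=26, j=21
h = (14 + ⌊13×10/5⌋ + 26 + ⌊26/4⌋ + ⌊21/4⌋ - 2×21) mod 7
= (14 + 26 + 26 + 6 + 5 - 42) mod 7
= 35 mod 7 = 0
h=0 → Saturday

Saturday


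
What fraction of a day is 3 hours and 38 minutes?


Total minutes: 3×60 + 38 = 218
Day = 24×60 = 1440 minutes
Fraction = 218/1440 ≈ 0.1514
As a percentage: 218/1440 × 100 ≈ 15.14%

0.1514 (15.14%)


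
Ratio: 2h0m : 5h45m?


8:23 (0.35)

Duration 1: 120 minutes
Duration 2: 345 minutes
Ratio = 120:345
GCD = 15
Simplified = 8:23
As a decimal: 8/23 ≈ 0.35


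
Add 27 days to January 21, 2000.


Start: January 21, 2000
Add 27 days
January 21 → February 1: 31 - 21 + 1 = 11 days (27 - 11 = 16 left)
February 1 + 16 = February 17, 2000

February 17, 2000


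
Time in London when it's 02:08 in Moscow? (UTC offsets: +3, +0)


23:08 (previous day)

Time difference = UTC+0 - UTC+3 = -3 hours
New hour = (2 -3) mod 24
= -1 mod 24 = 23
Minutes unchanged → 23:08; -1 < 0 → previous day


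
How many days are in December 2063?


Month: December (month 12)
December has 31 days

31 days


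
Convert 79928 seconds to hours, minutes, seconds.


22h 12m 8s

Hours: 79928 ÷ 3600 = 22 remainder 728
Minutes: 728 ÷ 60 = 12 remainder 8
Seconds: 8


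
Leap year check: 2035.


No

Rules: divisible by 4 AND (not by 100 OR by 400)
2035 ÷ 4 = 508 remainder 3 → not divisible by 4
Not divisible by 4 → not a leap year


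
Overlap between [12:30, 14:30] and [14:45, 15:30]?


0 minutes

Meeting A: 750-870 (in minutes from midnight)
Meeting B: 885-930
Overlap start = max(750, 885) = 885
Overlap end = min(870, 930) = 870
Overlap = max(0, 870 - 885) = 0 min


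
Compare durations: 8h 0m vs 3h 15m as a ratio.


Duration 1: 480 minutes
Duration 2: 195 minutes
Ratio = 480:195
GCD = 15
Simplified = 32:13
As a decimal: 32/13 ≈ 2.46

32:13 (2.46)


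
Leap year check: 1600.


Yes

Rules: divisible by 4 AND (not by 100 OR by 400)
1600 ÷ 4 = 400 exactly → divisible by 4
1600 ÷ 100 = 16 exactly → divisible by 100
1600 ÷ 400 = 4 exactly → divisible by 400
Divisible by 400 → leap year


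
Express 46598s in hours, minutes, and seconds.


Hours: 46598 ÷ 3600 = 12 remainder 3398
Minutes: 3398 ÷ 60 = 56 remainder 38
Seconds: 38

12h 56m 38s


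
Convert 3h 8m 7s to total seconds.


Hours: 3 × 3600 = 10800
Minutes: 8 × 60 = 480
Seconds: 7
Total = 10800 + 480 + 7 = 11287

11287 seconds


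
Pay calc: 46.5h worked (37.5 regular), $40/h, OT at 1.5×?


Regular: 37.5h × $40 = $1500.00
Overtime: 46.5 - 37.5 = 9.0h
OT pay: 9.0h × $40 × 1.5 = $540.00
Total = $1500.00 + $540.00 = $2040.00

$2040.00


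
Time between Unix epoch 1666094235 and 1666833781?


739546 seconds (205.4 hours / 8.56 days)

Difference = 1666833781 - 1666094235 = 739546 seconds
In hours: 739546 / 3600 ≈ 205.4
In days: 739546 / 86400 ≈ 8.56


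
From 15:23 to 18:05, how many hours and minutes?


2h 42m

End time in minutes: 18×60 + 5 = 1085
Start time in minutes: 15×60 + 23 = 923
Difference = 1085 - 923 = 162 minutes
= 2 hours 42 minutes


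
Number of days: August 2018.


Month: August (month 8)
August has 31 days

31 days


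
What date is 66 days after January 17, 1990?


Start: January 17, 1990
Add 66 days
January 17 → February 1: 31 - 17 + 1 = 15 days (66 - 15 = 51 left)
February 1 → March 1: 28 - 1 + 1 = 28 days (51 - 28 = 23 left)
March 1 + 23 = March 24, 1990

March 24, 1990


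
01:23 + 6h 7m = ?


Start: 83 minutes from midnight
Add: 367 minutes
Total: 450 minutes
Hours: 450 ÷ 60 = 7 remainder 30

07:30


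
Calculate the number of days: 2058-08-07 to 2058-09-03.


From August 7, 2058 to September 3, 2058
Rest of August 2058: 31 - 7 = 24
Days into September 2058: 3
Total = 24 + 3 = 27 days

27 days


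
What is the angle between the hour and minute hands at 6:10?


125.0°

Hour hand = 6×30 + 10×0.5 = 185.0°
Minute hand = 10×6 = 60°
Difference = |185.0 - 60| = 125.0°


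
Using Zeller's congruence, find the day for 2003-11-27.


Thursday

Zeller's congruence:
q=27, m=11, k=3, j=20
h = (27 + ⌊13×12/5⌋ + 3 + ⌊3/4⌋ + ⌊20/4⌋ - 2×20) mod 7
= (27 + 31 + 3 + 0 + 5 - 40) mod 7
= 26 mod 7 = 5
h=5 → Thursday


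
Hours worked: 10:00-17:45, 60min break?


6h 45m (405 minutes)

Total time = (17×60+45) - (10×60+0)
= 1065 - 600 = 465 min
Minus break: 465 - 60 = 405 min
= 6h 45m


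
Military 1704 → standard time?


Hour: 17
17 - 12 = 5 → PM

5:04 PM


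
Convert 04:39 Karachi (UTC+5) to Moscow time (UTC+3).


02:39

Time difference = UTC+3 - UTC+5 = -2 hours
New hour = (4 -2) mod 24
= 2 mod 24 = 2
Minutes unchanged → 02:39


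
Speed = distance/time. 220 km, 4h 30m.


48.9 km/h

Distance: 220 km
Time: 4h 30m = 270 min = 270/60 = 9/2 hours
Speed = 220 ÷ (9/2) = 220 × 2 / 9 = 440/9 ≈ 48.9 km/h


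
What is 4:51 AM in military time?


Input: 4:51 AM
AM hour stays: 4

04:51


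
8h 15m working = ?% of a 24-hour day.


Time: 495 minutes
Day: 1440 minutes
Percentage = (495/1440) × 100 ≈ 34.4%

34.4%


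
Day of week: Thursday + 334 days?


Start: Thursday (index 3)
(3 + 334) mod 7
= 337 mod 7
= 1
Index 1 → Tuesday

Tuesday


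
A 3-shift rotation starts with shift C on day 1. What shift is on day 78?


Shifts: A, B, C
Start: C (index 2)
Day 78: (2 + 78 - 1) mod 3
= 79 mod 3
= 1
Index 1 → shift B

Shift B


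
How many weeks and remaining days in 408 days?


58 weeks 2 days

Weeks: 408 ÷ 7 = 58 remainder 2


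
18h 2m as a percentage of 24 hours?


Total minutes: 18×60 + 2 = 1082
Day = 24×60 = 1440 minutes
Fraction = 1082/1440 ≈ 0.7514
As a percentage: 1082/1440 × 100 ≈ 75.14%

0.7514 (75.14%)


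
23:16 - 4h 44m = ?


Start: 1396 minutes from midnight
Subtract: 284 minutes
Remaining: 1396 - 284 = 1112
Hours: 18, Minutes: 32

18:32


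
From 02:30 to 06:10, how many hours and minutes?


3h 40m

End time in minutes: 6×60 + 10 = 370
Start time in minutes: 2×60 + 30 = 150
Difference = 370 - 150 = 220 minutes
= 3 hours 40 minutes


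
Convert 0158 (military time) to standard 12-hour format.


1:58 AM

Hour: 1
1 < 12 → AM


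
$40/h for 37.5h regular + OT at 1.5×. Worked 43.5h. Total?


$1860.00

Regular: 37.5h × $40 = $1500.00
Overtime: 43.5 - 37.5 = 6.0h
OT pay: 6.0h × $40 × 1.5 = $360.00
Total = $1500.00 + $360.00 = $1860.00


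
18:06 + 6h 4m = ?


Start: 1086 minutes from midnight
Add: 364 minutes
Total: 1450 minutes
Hours: 1450 ÷ 60 = 24 remainder 10
24 ≥ 24 → 24 - 24 = 0 (next day)

00:10 (next day)


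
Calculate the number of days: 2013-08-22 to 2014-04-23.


244 days

From August 22, 2013 to April 23, 2014
Rest of August 2013: 31 - 22 = 9
Full months: September 30, October 31, November 30, December 31, January 31, February 2014 28, March 31
Days into April 2014: 23
Total = 9 + 30 + 31 + 30 + 31 + 31 + 28 + 31 + 23 = 244 days


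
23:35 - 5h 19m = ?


Start: 1415 minutes from midnight
Subtract: 319 minutes
Remaining: 1415 - 319 = 1096
Hours: 18, Minutes: 16

18:16


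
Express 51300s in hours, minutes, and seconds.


14h 15m 0s

Hours: 51300 ÷ 3600 = 14 remainder 900
Minutes: 900 ÷ 60 = 15 remainder 0
Seconds: 0


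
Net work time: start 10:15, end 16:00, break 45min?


5h 0m (300 minutes)

Total time = (16×60+0) - (10×60+15)
= 960 - 615 = 345 min
Minus break: 345 - 45 = 300 min
= 5h 0m


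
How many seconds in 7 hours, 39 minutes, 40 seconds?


27580 seconds

Hours: 7 × 3600 = 25200
Minutes: 39 × 60 = 2340
Seconds: 40
Total = 25200 + 2340 + 40 = 27580


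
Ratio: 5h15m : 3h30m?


3:2 (1.50)

Duration 1: 315 minutes
Duration 2: 210 minutes
Ratio = 315:210
GCD = 105
Simplified = 3:2
As a decimal: 3/2 = 1.50


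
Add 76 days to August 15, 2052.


Start: August 15, 2052
Add 76 days
August 15 → September 1: 31 - 15 + 1 = 17 days (76 - 17 = 59 left)
September 1 → October 1: 30 - 1 + 1 = 30 days (59 - 30 = 29 left)
October 1 + 29 = October 30, 2052

October 30, 2052


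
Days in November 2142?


30 days

Month: November (month 11)
November has 30 days


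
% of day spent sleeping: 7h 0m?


29.2%

Time: 420 minutes
Day: 1440 minutes
Percentage = (420/1440) × 100 ≈ 29.2%


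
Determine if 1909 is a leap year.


No

Rules: divisible by 4 AND (not by 100 OR by 400)
1909 ÷ 4 = 477 remainder 1 → not divisible by 4
Not divisible by 4 → not a leap year


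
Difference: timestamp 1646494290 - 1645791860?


Difference = 1646494290 - 1645791860 = 702430 seconds
In hours: 702430 / 3600 ≈ 195.1
In days: 702430 / 86400 ≈ 8.13

702430 seconds (195.1 hours / 8.13 days)


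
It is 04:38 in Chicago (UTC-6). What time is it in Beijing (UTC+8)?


Time difference = UTC+8 - UTC-6 = +14 hours
New hour = (4 + 14) mod 24
= 18 mod 24 = 18
Minutes unchanged → 18:38

18:38


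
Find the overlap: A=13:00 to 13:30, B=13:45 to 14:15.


Meeting A: 780-810 (in minutes from midnight)
Meeting B: 825-855
Overlap start = max(780, 825) = 825
Overlap end = min(810, 855) = 810
Overlap = max(0, 810 - 825) = 0 min

0 minutes


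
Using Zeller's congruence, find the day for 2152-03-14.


Zeller's congruence:
q=14, m=3, k=52, j=21
h = (14 + ⌊13×4/5⌋ + 52 + ⌊52/4⌋ + ⌊21/4⌋ - 2×21) mod 7
= (14 + 10 + 52 + 13 + 5 - 42) mod 7
= 52 mod 7 = 3
h=3 → Tuesday

Tuesday


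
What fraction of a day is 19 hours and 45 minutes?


0.8229 (82.29%)

Total minutes: 19×60 + 45 = 1185
Day = 24×60 = 1440 minutes
Fraction = 1185/1440 ≈ 0.8229
As a percentage: 1185/1440 × 100 ≈ 82.29%


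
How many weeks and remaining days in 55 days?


7 weeks 6 days

Weeks: 55 ÷ 7 = 7 remainder 6


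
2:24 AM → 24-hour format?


02:24

Input: 2:24 AM
AM hour stays: 2


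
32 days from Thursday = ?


Monday

Start: Thursday (index 3)
(3 + 32) mod 7
= 35 mod 7
= 0
Index 0 → Monday


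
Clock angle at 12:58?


Hour hand (12 ≡ 0 on the dial): 0×30 + 58×0.5 = 29.0°
Minute hand = 58×6 = 348°
Difference = |29.0 - 348| = 319.0°
Since > 180°: 360 - 319.0 = 41.0°

41.0°


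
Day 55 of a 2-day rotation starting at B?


Shift B

Shifts: A, B
Start: B (index 1)
Day 55: (1 + 55 - 1) mod 2
= 55 mod 2
= 1
Index 1 → shift B


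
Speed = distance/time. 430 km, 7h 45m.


Distance: 430 km
Time: 7h 45m = 465 min = 465/60 = 31/4 hours
Speed = 430 ÷ (31/4) = 430 × 4 / 31 = 1720/31 ≈ 55.5 km/h

55.5 km/h


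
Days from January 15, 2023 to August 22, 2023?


From January 15, 2023 to August 22, 2023
Rest of January 2023: 31 - 15 = 16
Full months: February 2023 28, March 31, April 30, May 31, June 30, July 31
Days into August 2023: 22
Total = 16 + 28 + 31 + 30 + 31 + 30 + 31 + 22 = 219 days

219 days


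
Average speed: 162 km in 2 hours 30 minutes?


Distance: 162 km
Time: 2h 30m = 150 min = 150/60 = 5/2 hours
Speed = 162 ÷ (5/2) = 162 × 2 / 5 = 324/5 = 64.8 km/h

64.8 km/h


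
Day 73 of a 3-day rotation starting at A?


Shifts: A, B, C
Start: A (index 0)
Day 73: (0 + 73 - 1) mod 3
= 72 mod 3
= 0
Index 0 → shift A

Shift A


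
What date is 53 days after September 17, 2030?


November 9, 2030

Start: September 17, 2030
Add 53 days
September 17 → October 1: 30 - 17 + 1 = 14 days (53 - 14 = 39 left)
October 1 → November 1: 31 - 1 + 1 = 31 days (39 - 31 = 8 left)
November 1 + 8 = November 9, 2030


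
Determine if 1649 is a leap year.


No

Rules: divisible by 4 AND (not by 100 OR by 400)
1649 ÷ 4 = 412 remainder 1 → not divisible by 4
Not divisible by 4 → not a leap year


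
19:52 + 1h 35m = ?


Start: 1192 minutes from midnight
Add: 95 minutes
Total: 1287 minutes
Hours: 1287 ÷ 60 = 21 remainder 27

21:27


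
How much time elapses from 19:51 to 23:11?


End time in minutes: 23×60 + 11 = 1391
Start time in minutes: 19×60 + 51 = 1191
Difference = 1391 - 1191 = 200 minutes
= 3 hours 20 minutes

3h 20m


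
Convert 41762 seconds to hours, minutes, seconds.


11h 36m 2s

Hours: 41762 ÷ 3600 = 11 remainder 2162
Minutes: 2162 ÷ 60 = 36 remainder 2
Seconds: 2


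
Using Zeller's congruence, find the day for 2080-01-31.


Zeller's congruence:
q=31, m=13, k=79, j=20
h = (31 + ⌊13×14/5⌋ + 79 + ⌊79/4⌋ + ⌊20/4⌋ - 2×20) mod 7
= (31 + 36 + 79 + 19 + 5 - 40) mod 7
= 130 mod 7 = 4
h=4 → Wednesday

Wednesday


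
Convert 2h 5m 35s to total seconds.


7535 seconds

Hours: 2 × 3600 = 7200
Minutes: 5 × 60 = 300
Seconds: 35
Total = 7200 + 300 + 35 = 7535


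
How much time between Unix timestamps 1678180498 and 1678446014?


Difference = 1678446014 - 1678180498 = 265516 seconds
In hours: 265516 / 3600 ≈ 73.8
In days: 265516 / 86400 ≈ 3.07

265516 seconds (73.8 hours / 3.07 days)


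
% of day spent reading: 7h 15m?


Time: 435 minutes
Day: 1440 minutes
Percentage = (435/1440) × 100 ≈ 30.2%

30.2%


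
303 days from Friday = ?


Start: Friday (index 4)
(4 + 303) mod 7
= 307 mod 7
= 6
Index 6 → Sunday

Sunday


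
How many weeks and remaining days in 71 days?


Weeks: 71 ÷ 7 = 10 remainder 1

10 weeks 1 days


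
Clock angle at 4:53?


171.5°

Hour hand = 4×30 + 53×0.5 = 146.5°
Minute hand = 53×6 = 318°
Difference = |146.5 - 318| = 171.5°


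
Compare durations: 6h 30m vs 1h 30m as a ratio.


13:3 (4.33)

Duration 1: 390 minutes
Duration 2: 90 minutes
Ratio = 390:90
GCD = 30
Simplified = 13:3
As a decimal: 13/3 ≈ 4.33


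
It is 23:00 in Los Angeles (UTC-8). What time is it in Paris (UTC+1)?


08:00 (next day)

Time difference = UTC+1 - UTC-8 = +9 hours
New hour = (23 + 9) mod 24
= 32 mod 24 = 8
Minutes unchanged → 08:00; 32 ≥ 24 → next day


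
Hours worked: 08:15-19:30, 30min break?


10h 45m (645 minutes)

Total time = (19×60+30) - (8×60+15)
= 1170 - 495 = 675 min
Minus break: 675 - 30 = 645 min
= 10h 45m


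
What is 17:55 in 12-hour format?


5:55 PM

Hour: 17
17 - 12 = 5 → PM


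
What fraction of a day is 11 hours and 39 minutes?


0.4854 (48.54%)

Total minutes: 11×60 + 39 = 699
Day = 24×60 = 1440 minutes
Fraction = 699/1440 ≈ 0.4854
As a percentage: 699/1440 × 100 ≈ 48.54%


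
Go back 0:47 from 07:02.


06:15

Start: 422 minutes from midnight
Subtract: 47 minutes
Remaining: 422 - 47 = 375
Hours: 6, Minutes: 15


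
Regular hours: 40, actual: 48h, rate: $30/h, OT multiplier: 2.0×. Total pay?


Regular: 40h × $30 = $1200.00
Overtime: 48 - 40 = 8h
OT pay: 8h × $30 × 2.0 = $480.00
Total = $1200.00 + $480.00 = $1680.00

$1680.00


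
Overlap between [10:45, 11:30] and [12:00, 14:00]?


Meeting A: 645-690 (in minutes from midnight)
Meeting B: 720-840
Overlap start = max(645, 720) = 720
Overlap end = min(690, 840) = 690
Overlap = max(0, 690 - 720) = 0 min

0 minutes


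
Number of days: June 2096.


Month: June (month 6)
June has 30 days

30 days


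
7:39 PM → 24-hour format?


19:39

Input: 7:39 PM
PM: 7 + 12 = 19


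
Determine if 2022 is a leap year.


Rules: divisible by 4 AND (not by 100 OR by 400)
2022 ÷ 4 = 505 remainder 2 → not divisible by 4
Not divisible by 4 → not a leap year

No


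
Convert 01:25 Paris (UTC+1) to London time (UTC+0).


00:25

Time difference = UTC+0 - UTC+1 = -1 hours
New hour = (1 -1) mod 24
= 0 mod 24 = 0
Minutes unchanged → 00:25


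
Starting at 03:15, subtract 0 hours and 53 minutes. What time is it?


02:22

Start: 195 minutes from midnight
Subtract: 53 minutes
Remaining: 195 - 53 = 142
Hours: 2, Minutes: 22


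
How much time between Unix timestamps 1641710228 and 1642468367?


758139 seconds (210.6 hours / 8.77 days)

Difference = 1642468367 - 1641710228 = 758139 seconds
In hours: 758139 / 3600 ≈ 210.6
In days: 758139 / 86400 ≈ 8.77


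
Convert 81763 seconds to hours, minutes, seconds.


Hours: 81763 ÷ 3600 = 22 remainder 2563
Minutes: 2563 ÷ 60 = 42 remainder 43
Seconds: 43

22h 42m 43s


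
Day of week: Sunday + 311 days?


Start: Sunday (index 6)
(6 + 311) mod 7
= 317 mod 7
= 2
Index 2 → Wednesday

Wednesday


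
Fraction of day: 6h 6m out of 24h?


Total minutes: 6×60 + 6 = 366
Day = 24×60 = 1440 minutes
Fraction = 366/1440 ≈ 0.2542
As a percentage: 366/1440 × 100 ≈ 25.42%

0.2542 (25.42%)


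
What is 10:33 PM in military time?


Input: 10:33 PM
PM: 10 + 12 = 22

22:33


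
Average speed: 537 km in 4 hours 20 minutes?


123.9 km/h

Distance: 537 km
Time: 4h 20m = 260 min = 260/60 = 13/3 hours
Speed = 537 ÷ (13/3) = 537 × 3 / 13 = 1611/13 ≈ 123.9 km/h


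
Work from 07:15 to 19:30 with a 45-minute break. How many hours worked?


11h 30m (690 minutes)

Total time = (19×60+30) - (7×60+15)
= 1170 - 435 = 735 min
Minus break: 735 - 45 = 690 min
= 11h 30m


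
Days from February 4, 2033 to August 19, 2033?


196 days

From February 4, 2033 to August 19, 2033
Rest of February 2033: 28 - 4 = 24
Full months: March 31, April 30, May 31, June 30, July 31
Days into August 2033: 19
Total = 24 + 31 + 30 + 31 + 30 + 31 + 19 = 196 days


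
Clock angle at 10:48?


36.0°

Hour hand = 10×30 + 48×0.5 = 324.0°
Minute hand = 48×6 = 288°
Difference = |324.0 - 288| = 36.0°


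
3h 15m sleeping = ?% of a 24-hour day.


13.5%

Time: 195 minutes
Day: 1440 minutes
Percentage = (195/1440) × 100 ≈ 13.5%


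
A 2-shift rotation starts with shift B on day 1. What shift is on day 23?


Shifts: A, B
Start: B (index 1)
Day 23: (1 + 23 - 1) mod 2
= 23 mod 2
= 1
Index 1 → shift B

Shift B


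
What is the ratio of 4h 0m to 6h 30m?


Duration 1: 240 minutes
Duration 2: 390 minutes
Ratio = 240:390
GCD = 30
Simplified = 8:13
As a decimal: 8/13 ≈ 0.62

8:13 (0.62)


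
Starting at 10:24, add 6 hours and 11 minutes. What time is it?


Start: 624 minutes from midnight
Add: 371 minutes
Total: 995 minutes
Hours: 995 ÷ 60 = 16 remainder 35

16:35


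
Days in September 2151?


Month: September (month 9)
September has 30 days

30 days


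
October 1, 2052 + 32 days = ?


Start: October 1, 2052
Add 32 days
October 1 → November 1: 31 - 1 + 1 = 31 days (32 - 31 = 1 left)
November 1 + 1 = November 2, 2052

November 2, 2052


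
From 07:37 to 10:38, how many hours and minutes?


3h 1m

End time in minutes: 10×60 + 38 = 638
Start time in minutes: 7×60 + 37 = 457
Difference = 638 - 457 = 181 minutes
= 3 hours 1 minutes


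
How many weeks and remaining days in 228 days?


32 weeks 4 days

Weeks: 228 ÷ 7 = 32 remainder 4


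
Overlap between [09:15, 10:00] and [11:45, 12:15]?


Meeting A: 555-600 (in minutes from midnight)
Meeting B: 705-735
Overlap start = max(555, 705) = 705
Overlap end = min(600, 735) = 600
Overlap = max(0, 600 - 705) = 0 min

0 minutes


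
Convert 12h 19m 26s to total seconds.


44366 seconds

Hours: 12 × 3600 = 43200
Minutes: 19 × 60 = 1140
Seconds: 26
Total = 43200 + 1140 + 26 = 44366


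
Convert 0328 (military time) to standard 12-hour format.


Hour: 3
3 < 12 → AM

3:28 AM


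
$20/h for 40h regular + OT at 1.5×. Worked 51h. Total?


$1130.00

Regular: 40h × $20 = $800.00
Overtime: 51 - 40 = 11h
OT pay: 11h × $20 × 1.5 = $330.00
Total = $800.00 + $330.00 = $1130.00


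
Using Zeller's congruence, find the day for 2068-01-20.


Zeller's congruence:
q=20, m=13, k=67, j=20
h = (20 + ⌊13×14/5⌋ + 67 + ⌊67/4⌋ + ⌊20/4⌋ - 2×20) mod 7
= (20 + 36 + 67 + 16 + 5 - 40) mod 7
= 104 mod 7 = 6
h=6 → Friday

Friday


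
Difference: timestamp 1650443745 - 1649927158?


516587 seconds (143.5 hours / 5.98 days)

Difference = 1650443745 - 1649927158 = 516587 seconds
In hours: 516587 / 3600 ≈ 143.5
In days: 516587 / 86400 ≈ 5.98


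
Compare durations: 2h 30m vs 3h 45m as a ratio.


2:3 (0.67)

Duration 1: 150 minutes
Duration 2: 225 minutes
Ratio = 150:225
GCD = 75
Simplified = 2:3
As a decimal: 2/3 ≈ 0.67


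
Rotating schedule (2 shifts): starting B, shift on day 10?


Shift A

Shifts: A, B
Start: B (index 1)
Day 10: (1 + 10 - 1) mod 2
= 10 mod 2
= 0
Index 0 → shift A


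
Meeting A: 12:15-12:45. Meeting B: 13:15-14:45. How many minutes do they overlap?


0 minutes

Meeting A: 735-765 (in minutes from midnight)
Meeting B: 795-885
Overlap start = max(735, 795) = 795
Overlap end = min(765, 885) = 765
Overlap = max(0, 765 - 795) = 0 min


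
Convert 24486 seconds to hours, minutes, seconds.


Hours: 24486 ÷ 3600 = 6 remainder 2886
Minutes: 2886 ÷ 60 = 48 remainder 6
Seconds: 6

6h 48m 6s


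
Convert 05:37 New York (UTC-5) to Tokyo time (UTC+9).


Time difference = UTC+9 - UTC-5 = +14 hours
New hour = (5 + 14) mod 24
= 19 mod 24 = 19
Minutes unchanged → 19:37

19:37


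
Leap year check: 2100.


No

Rules: divisible by 4 AND (not by 100 OR by 400)
2100 ÷ 4 = 525 exactly → divisible by 4
2100 ÷ 100 = 21 exactly → divisible by 100
2100 ÷ 400 = 5 remainder 100 → not divisible by 400
Divisible by 100 but not by 400 → not a leap year


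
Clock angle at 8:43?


3.5°

Hour hand = 8×30 + 43×0.5 = 261.5°
Minute hand = 43×6 = 258°
Difference = |261.5 - 258| = 3.5°


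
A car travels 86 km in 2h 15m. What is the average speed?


38.2 km/h

Distance: 86 km
Time: 2h 15m = 135 min = 135/60 = 9/4 hours
Speed = 86 ÷ (9/4) = 86 × 4 / 9 = 344/9 ≈ 38.2 km/h


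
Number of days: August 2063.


31 days

Month: August (month 8)
August has 31 days


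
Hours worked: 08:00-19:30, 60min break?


10h 30m (630 minutes)

Total time = (19×60+30) - (8×60+0)
= 1170 - 480 = 690 min
Minus break: 690 - 60 = 630 min
= 10h 30m


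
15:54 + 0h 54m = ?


Start: 954 minutes from midnight
Add: 54 minutes
Total: 1008 minutes
Hours: 1008 ÷ 60 = 16 remainder 48

16:48


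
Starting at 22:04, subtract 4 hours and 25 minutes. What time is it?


17:39

Start: 1324 minutes from midnight
Subtract: 265 minutes
Remaining: 1324 - 265 = 1059
Hours: 17, Minutes: 39


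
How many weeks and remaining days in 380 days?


54 weeks 2 days

Weeks: 380 ÷ 7 = 54 remainder 2


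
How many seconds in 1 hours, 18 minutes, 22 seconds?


Hours: 1 × 3600 = 3600
Minutes: 18 × 60 = 1080
Seconds: 22
Total = 3600 + 1080 + 22 = 4702

4702 seconds


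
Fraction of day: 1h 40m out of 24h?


Total minutes: 1×60 + 40 = 100
Day = 24×60 = 1440 minutes
Fraction = 100/1440 ≈ 0.0694
As a percentage: 100/1440 × 100 ≈ 6.94%

0.0694 (6.94%)


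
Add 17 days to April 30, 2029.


May 17, 2029

Start: April 30, 2029
Add 17 days
April 30 → May 1: 30 - 30 + 1 = 1 days (17 - 1 = 16 left)
May 1 + 16 = May 17, 2029


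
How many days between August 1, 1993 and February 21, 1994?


204 days

From August 1, 1993 to February 21, 1994
Rest of August 1993: 31 - 1 = 30
Full months: September 30, October 31, November 30, December 31, January 31
Days into February 1994: 21
Total = 30 + 30 + 31 + 30 + 31 + 31 + 21 = 204 days


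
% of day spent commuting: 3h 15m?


Time: 195 minutes
Day: 1440 minutes
Percentage = (195/1440) × 100 ≈ 13.5%

13.5%


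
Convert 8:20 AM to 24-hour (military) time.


Input: 8:20 AM
AM hour stays: 8

08:20


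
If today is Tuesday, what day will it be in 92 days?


Wednesday

Start: Tuesday (index 1)
(1 + 92) mod 7
= 93 mod 7
= 2
Index 2 → Wednesday


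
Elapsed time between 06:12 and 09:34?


End time in minutes: 9×60 + 34 = 574
Start time in minutes: 6×60 + 12 = 372
Difference = 574 - 372 = 202 minutes
= 3 hours 22 minutes

3h 22m


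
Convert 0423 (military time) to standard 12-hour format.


4:23 AM

Hour: 4
4 < 12 → AM


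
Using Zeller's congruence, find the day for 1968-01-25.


Thursday

Zeller's congruence:
q=25, m=13, k=67, j=19
h = (25 + ⌊13×14/5⌋ + 67 + ⌊67/4⌋ + ⌊19/4⌋ - 2×19) mod 7
= (25 + 36 + 67 + 16 + 4 - 38) mod 7
= 110 mod 7 = 5
h=5 → Thursday


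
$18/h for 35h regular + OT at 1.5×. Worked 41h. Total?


Regular: 35h × $18 = $630.00
Overtime: 41 - 35 = 6h
OT pay: 6h × $18 × 1.5 = $162.00
Total = $630.00 + $162.00 = $792.00

$792.00


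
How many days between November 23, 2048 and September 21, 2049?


302 days

From November 23, 2048 to September 21, 2049
Rest of November 2048: 30 - 23 = 7
Full months: December 31, January 31, February 2049 28, March 31, April 30, May 31, June 30, July 31, August 31
Days into September 2049: 21
Total = 7 + 31 + 31 + 28 + 31 + 30 + 31 + 30 + 31 + 31 + 21 = 302 days


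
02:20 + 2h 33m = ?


04:53

Start: 140 minutes from midnight
Add: 153 minutes
Total: 293 minutes
Hours: 293 ÷ 60 = 4 remainder 53


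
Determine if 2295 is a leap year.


Rules: divisible by 4 AND (not by 100 OR by 400)
2295 ÷ 4 = 573 remainder 3 → not divisible by 4
Not divisible by 4 → not a leap year

No


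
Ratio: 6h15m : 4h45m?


25:19 (1.32)

Duration 1: 375 minutes
Duration 2: 285 minutes
Ratio = 375:285
GCD = 15
Simplified = 25:19
As a decimal: 25/19 ≈ 1.32


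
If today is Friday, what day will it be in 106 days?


Start: Friday (index 4)
(4 + 106) mod 7
= 110 mod 7
= 5
Index 5 → Saturday

Saturday


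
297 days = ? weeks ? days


42 weeks 3 days

Weeks: 297 ÷ 7 = 42 remainder 3


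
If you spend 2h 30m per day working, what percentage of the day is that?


Time: 150 minutes
Day: 1440 minutes
Percentage = (150/1440) × 100 ≈ 10.4%

10.4%


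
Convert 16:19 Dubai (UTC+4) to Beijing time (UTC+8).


Time difference = UTC+8 - UTC+4 = +4 hours
New hour = (16 + 4) mod 24
= 20 mod 24 = 20
Minutes unchanged → 20:19

20:19


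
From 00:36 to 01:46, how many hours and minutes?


End time in minutes: 1×60 + 46 = 106
Start time in minutes: 0×60 + 36 = 36
Difference = 106 - 36 = 70 minutes
= 1 hours 10 minutes

1h 10m


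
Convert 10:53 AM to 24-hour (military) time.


Input: 10:53 AM
AM hour stays: 10

10:53


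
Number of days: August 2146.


31 days

Month: August (month 8)
August has 31 days


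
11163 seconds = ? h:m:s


3h 6m 3s

Hours: 11163 ÷ 3600 = 3 remainder 363
Minutes: 363 ÷ 60 = 6 remainder 3
Seconds: 3


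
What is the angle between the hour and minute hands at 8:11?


Hour hand = 8×30 + 11×0.5 = 245.5°
Minute hand = 11×6 = 66°
Difference = |245.5 - 66| = 179.5°

179.5°


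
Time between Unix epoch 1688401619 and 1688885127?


Difference = 1688885127 - 1688401619 = 483508 seconds
In hours: 483508 / 3600 ≈ 134.3
In days: 483508 / 86400 ≈ 5.60

483508 seconds (134.3 hours / 5.60 days)


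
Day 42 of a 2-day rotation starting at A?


Shifts: A, B
Start: A (index 0)
Day 42: (0 + 42 - 1) mod 2
= 41 mod 2
= 1
Index 1 → shift B

Shift B


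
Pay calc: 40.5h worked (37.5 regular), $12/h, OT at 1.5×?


$504.00

Regular: 37.5h × $12 = $450.00
Overtime: 40.5 - 37.5 = 3.0h
OT pay: 3.0h × $12 × 1.5 = $54.00
Total = $450.00 + $54.00 = $504.00


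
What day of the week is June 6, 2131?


Zeller's congruence:
q=6, m=6, k=31, j=21
h = (6 + ⌊13×7/5⌋ + 31 + ⌊31/4⌋ + ⌊21/4⌋ - 2×21) mod 7
= (6 + 18 + 31 + 7 + 5 - 42) mod 7
= 25 mod 7 = 4
h=4 → Wednesday

Wednesday


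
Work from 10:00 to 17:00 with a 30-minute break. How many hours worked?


Total time = (17×60+0) - (10×60+0)
= 1020 - 600 = 420 min
Minus break: 420 - 30 = 390 min
= 6h 30m

6h 30m (390 minutes)


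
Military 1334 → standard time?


Hour: 13
13 - 12 = 1 → PM

1:34 PM


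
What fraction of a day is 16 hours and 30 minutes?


0.6875 (68.75%)

Total minutes: 16×60 + 30 = 990
Day = 24×60 = 1440 minutes
Fraction = 990/1440 = 0.6875
As a percentage: 990/1440 × 100 = 68.75%


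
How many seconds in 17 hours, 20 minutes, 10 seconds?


62410 seconds

Hours: 17 × 3600 = 61200
Minutes: 20 × 60 = 1200
Seconds: 10
Total = 61200 + 1200 + 10 = 62410


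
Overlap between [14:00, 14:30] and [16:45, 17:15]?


0 minutes

Meeting A: 840-870 (in minutes from midnight)
Meeting B: 1005-1035
Overlap start = max(840, 1005) = 1005
Overlap end = min(870, 1035) = 870
Overlap = max(0, 870 - 1005) = 0 min


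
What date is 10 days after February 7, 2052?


Start: February 7, 2052
Add 10 days
February 7 + 10 = February 17, 2052

February 17, 2052


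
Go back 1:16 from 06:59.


05:43

Start: 419 minutes from midnight
Subtract: 76 minutes
Remaining: 419 - 76 = 343
Hours: 5, Minutes: 43


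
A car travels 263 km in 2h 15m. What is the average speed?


116.9 km/h

Distance: 263 km
Time: 2h 15m = 135 min = 135/60 = 9/4 hours
Speed = 263 ÷ (9/4) = 263 × 4 / 9 = 1052/9 ≈ 116.9 km/h


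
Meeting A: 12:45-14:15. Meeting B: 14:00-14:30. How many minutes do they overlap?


Meeting A: 765-855 (in minutes from midnight)
Meeting B: 840-870
Overlap start = max(765, 840) = 840
Overlap end = min(855, 870) = 855
Overlap = max(0, 855 - 840) = 15 min

15 minutes


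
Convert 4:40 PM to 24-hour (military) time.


16:40

Input: 4:40 PM
PM: 4 + 12 = 16


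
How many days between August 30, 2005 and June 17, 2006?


291 days

From August 30, 2005 to June 17, 2006
Rest of August 2005: 31 - 30 = 1
Full months: September 30, October 31, November 30, December 31, January 31, February 2006 28, March 31, April 30, May 31
Days into June 2006: 17
Total = 1 + 30 + 31 + 30 + 31 + 31 + 28 + 31 + 30 + 31 + 17 = 291 days


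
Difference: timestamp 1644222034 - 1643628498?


Difference = 1644222034 - 1643628498 = 593536 seconds
In hours: 593536 / 3600 ≈ 164.9
In days: 593536 / 86400 ≈ 6.87

593536 seconds (164.9 hours / 6.87 days)


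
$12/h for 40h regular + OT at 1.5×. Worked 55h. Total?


$750.00

Regular: 40h × $12 = $480.00
Overtime: 55 - 40 = 15h
OT pay: 15h × $12 × 1.5 = $270.00
Total = $480.00 + $270.00 = $750.00


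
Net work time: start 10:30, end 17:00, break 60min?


5h 30m (330 minutes)

Total time = (17×60+0) - (10×60+30)
= 1020 - 630 = 390 min
Minus break: 390 - 60 = 330 min
= 5h 30m


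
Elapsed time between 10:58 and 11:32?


0h 34m

End time in minutes: 11×60 + 32 = 692
Start time in minutes: 10×60 + 58 = 658
Difference = 692 - 658 = 34 minutes
= 0 hours 34 minutes


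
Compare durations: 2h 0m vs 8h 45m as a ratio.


Duration 1: 120 minutes
Duration 2: 525 minutes
Ratio = 120:525
GCD = 15
Simplified = 8:35
As a decimal: 8/35 ≈ 0.23

8:35 (0.23)


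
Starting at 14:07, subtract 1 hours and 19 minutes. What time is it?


12:48

Start: 847 minutes from midnight
Subtract: 79 minutes
Remaining: 847 - 79 = 768
Hours: 12, Minutes: 48


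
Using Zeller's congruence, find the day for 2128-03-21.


Sunday

Zeller's congruence:
q=21, m=3, k=28, j=21
h = (21 + ⌊13×4/5⌋ + 28 + ⌊28/4⌋ + ⌊21/4⌋ - 2×21) mod 7
= (21 + 10 + 28 + 7 + 5 - 42) mod 7
= 29 mod 7 = 1
h=1 → Sunday


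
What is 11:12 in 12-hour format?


11:12 AM

Hour: 11
11 < 12 → AM


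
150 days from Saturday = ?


Tuesday

Start: Saturday (index 5)
(5 + 150) mod 7
= 155 mod 7
= 1
Index 1 → Tuesday


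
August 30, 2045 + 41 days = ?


October 10, 2045

Start: August 30, 2045
Add 41 days
August 30 → September 1: 31 - 30 + 1 = 2 days (41 - 2 = 39 left)
September 1 → October 1: 30 - 1 + 1 = 30 days (39 - 30 = 9 left)
October 1 + 9 = October 10, 2045


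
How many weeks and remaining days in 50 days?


Weeks: 50 ÷ 7 = 7 remainder 1

7 weeks 1 days


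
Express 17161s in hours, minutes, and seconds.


4h 46m 1s

Hours: 17161 ÷ 3600 = 4 remainder 2761
Minutes: 2761 ÷ 60 = 46 remainder 1
Seconds: 1


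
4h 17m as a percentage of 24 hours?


0.1785 (17.85%)

Total minutes: 4×60 + 17 = 257
Day = 24×60 = 1440 minutes
Fraction = 257/1440 ≈ 0.1785
As a percentage: 257/1440 × 100 ≈ 17.85%


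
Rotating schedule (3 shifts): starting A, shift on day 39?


Shifts: A, B, C
Start: A (index 0)
Day 39: (0 + 39 - 1) mod 3
= 38 mod 3
= 2
Index 2 → shift C

Shift C


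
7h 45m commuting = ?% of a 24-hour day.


Time: 465 minutes
Day: 1440 minutes
Percentage = (465/1440) × 100 ≈ 32.3%

32.3%


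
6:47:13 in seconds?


Hours: 6 × 3600 = 21600
Minutes: 47 × 60 = 2820
Seconds: 13
Total = 21600 + 2820 + 13 = 24433

24433 seconds


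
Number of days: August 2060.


Month: August (month 8)
August has 31 days

31 days
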